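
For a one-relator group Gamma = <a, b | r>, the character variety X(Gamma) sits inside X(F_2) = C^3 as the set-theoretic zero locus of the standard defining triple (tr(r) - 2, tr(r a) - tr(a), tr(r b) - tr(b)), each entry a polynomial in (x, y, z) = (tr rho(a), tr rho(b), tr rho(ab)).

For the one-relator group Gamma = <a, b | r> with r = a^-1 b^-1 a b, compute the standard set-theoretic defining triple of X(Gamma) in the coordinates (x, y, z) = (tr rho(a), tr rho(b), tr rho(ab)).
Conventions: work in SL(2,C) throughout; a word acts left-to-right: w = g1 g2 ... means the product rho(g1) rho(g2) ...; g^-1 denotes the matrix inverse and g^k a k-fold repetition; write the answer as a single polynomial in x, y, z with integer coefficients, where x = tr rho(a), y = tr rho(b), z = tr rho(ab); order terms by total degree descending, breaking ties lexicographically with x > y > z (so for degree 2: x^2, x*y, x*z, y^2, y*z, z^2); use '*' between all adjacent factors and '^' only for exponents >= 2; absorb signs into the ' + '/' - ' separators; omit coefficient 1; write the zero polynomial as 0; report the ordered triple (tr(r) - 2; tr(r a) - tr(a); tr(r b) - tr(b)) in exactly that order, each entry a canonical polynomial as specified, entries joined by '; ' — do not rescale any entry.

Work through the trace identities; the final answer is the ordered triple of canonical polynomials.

reduce: tr(a b a) = tr(a) * tr(b a) - tr(b)  (reduce the a square) = x*z - y
tr(a b a b) = tr(b a) * tr(b a) - tr(1)  (split on b) = z^2 - 2
tr(b^-1 a b a) = tr(a b a) * tr(b) - tr(a b a b)  (eliminate b^-1) = x*y*z - y^2 - z^2 + 2
tr(a^-1 b^-1 a b) = tr(b^-1 a b) * tr(a) - tr(b^-1 a b a)  (eliminate a^-1) = -x*y*z + x^2 + y^2 + z^2 - 2
tr(b^2) = tr(b) * tr(b) - tr(1)  (reduce the b square) = y^2 - 2
so tr(b a b) = tr(b) * tr(a b) - tr(a)  (reduce the b square) = y*z - x
reduce: tr(b a b^2) = tr(b) * tr(b a b) - tr(b a)  (reduce the b square) = y^2*z - x*y - z
tr(b a b^2 a) = tr(b) * tr(a b a b) - tr(a b a)  (reduce the b square) = y*z^2 - x*z - y
so tr(a b^2 a^-1 b) = tr(b a b^2) * tr(a) - tr(b a b^2 a)  (eliminate a^-1) = x*y^2*z - x^2*y - y*z^2 + y
tr(a^-1 b^-1 a b^2) = tr(a b^2 a^-1) * tr(b) - tr(a b^2 a^-1 b)  (eliminate b^-1) = -x*y^2*z + x^2*y + y^3 + y*z^2 - 3*y
assemble the triple (tr(r) - 2; tr(r a) - x; tr(r b) - y)

-x*y*z + x^2 + y^2 + z^2 - 4; 0; -x*y^2*z + x^2*y + y^3 + y*z^2 - 4*y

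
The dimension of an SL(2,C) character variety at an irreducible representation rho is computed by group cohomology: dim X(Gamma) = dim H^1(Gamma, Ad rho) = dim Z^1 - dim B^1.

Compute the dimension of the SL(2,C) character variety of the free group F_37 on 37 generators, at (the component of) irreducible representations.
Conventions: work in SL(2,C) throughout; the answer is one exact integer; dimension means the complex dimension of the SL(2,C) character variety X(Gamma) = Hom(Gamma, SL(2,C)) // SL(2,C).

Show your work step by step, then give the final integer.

108

Here Gamma is free of rank 37 — no relator constrains a cocycle.
Z^1(Gamma, Ad rho) = (sl_2)^37: a cocycle is a free choice of one sl_2 vector per generator, so dim Z^1 = 3*37 = 111.
dim B^1 = 3: the coboundary map is injective because an irreducible image has centralizer 0 in sl_2.
Therefore dim X = 111 - 3 = 108.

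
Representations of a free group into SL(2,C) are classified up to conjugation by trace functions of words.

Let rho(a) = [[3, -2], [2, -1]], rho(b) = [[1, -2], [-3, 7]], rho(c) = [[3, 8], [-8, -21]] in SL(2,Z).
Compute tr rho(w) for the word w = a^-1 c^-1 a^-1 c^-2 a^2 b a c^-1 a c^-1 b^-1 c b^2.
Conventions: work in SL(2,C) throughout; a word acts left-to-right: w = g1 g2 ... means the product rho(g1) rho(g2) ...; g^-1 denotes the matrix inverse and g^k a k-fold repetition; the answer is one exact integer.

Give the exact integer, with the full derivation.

rho(a^-1) = [[-1, 2], [-2, 3]]
... * rho(c^-1) = [[-21, -8], [8, 3]]  ->  [[37, 14], [66, 25]]
... * rho(a^-1) = [[-1, 2], [-2, 3]]  ->  [[-65, 116], [-116, 207]]
... * rho(c^-1) = [[-21, -8], [8, 3]]  ->  [[2293, 868], [4092, 1549]]
... * rho(c^-1) = [[-21, -8], [8, 3]]  ->  [[-41209, -15740], [-73540, -28089]]
... * rho(a) = [[3, -2], [2, -1]]  ->  [[-155107, 98158], [-276798, 175169]]
... * rho(a) = [[3, -2], [2, -1]]  ->  [[-269005, 212056], [-480056, 378427]]
... * rho(b) = [[1, -2], [-3, 7]]  ->  [[-905173, 2022402], [-1615337, 3609101]]
... * rho(a) = [[3, -2], [2, -1]]  ->  [[1329285, -212056], [2372191, -378427]]
... * rho(c^-1) = [[-21, -8], [8, 3]]  ->  [[-29611433, -11270448], [-52843427, -20112809]]
... * rho(a) = [[3, -2], [2, -1]]  ->  [[-111375195, 70493314], [-198755899, 125799663]]
... * rho(c^-1) = [[-21, -8], [8, 3]]  ->  [[2902825607, 1102481502], [5180271183, 1967446181]]
... * rho(b^-1) = [[7, 2], [3, 1]]  ->  [[23627223755, 6908132716], [42164236824, 12327988547]]
... * rho(c) = [[3, 8], [-8, -21]]  ->  [[15616609537, 43947003004], [27868802096, 78426135105]]
... * rho(b) = [[1, -2], [-3, 7]]  ->  [[-116224399475, 276395801954], [-207409603219, 493245341543]]
... * rho(b) = [[1, -2], [-3, 7]]  ->  [[-945411805337, 2167219412628], [-1687145627848, 3867536597239]]
tr = -945411805337 + 3867536597239 = 2922124791902

2922124791902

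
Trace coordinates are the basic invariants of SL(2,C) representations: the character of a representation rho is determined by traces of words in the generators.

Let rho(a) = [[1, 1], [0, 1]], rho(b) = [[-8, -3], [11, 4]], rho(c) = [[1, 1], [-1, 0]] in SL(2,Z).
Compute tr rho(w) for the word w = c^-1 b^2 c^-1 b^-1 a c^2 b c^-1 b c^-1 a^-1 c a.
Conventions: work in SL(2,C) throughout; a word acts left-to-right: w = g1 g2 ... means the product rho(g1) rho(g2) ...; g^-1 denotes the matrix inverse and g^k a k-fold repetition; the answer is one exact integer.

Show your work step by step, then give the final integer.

rho(c^-1) = [[0, -1], [1, 1]]
... * rho(b) = [[-8, -3], [11, 4]]  ->  [[-11, -4], [3, 1]]
... * rho(b) = [[-8, -3], [11, 4]]  ->  [[44, 17], [-13, -5]]
... * rho(c^-1) = [[0, -1], [1, 1]]  ->  [[17, -27], [-5, 8]]
... * rho(b^-1) = [[4, 3], [-11, -8]]  ->  [[365, 267], [-108, -79]]
... * rho(a) = [[1, 1], [0, 1]]  ->  [[365, 632], [-108, -187]]
... * rho(c) = [[1, 1], [-1, 0]]  ->  [[-267, 365], [79, -108]]
... * rho(c) = [[1, 1], [-1, 0]]  ->  [[-632, -267], [187, 79]]
... * rho(b) = [[-8, -3], [11, 4]]  ->  [[2119, 828], [-627, -245]]
... * rho(c^-1) = [[0, -1], [1, 1]]  ->  [[828, -1291], [-245, 382]]
... * rho(b) = [[-8, -3], [11, 4]]  ->  [[-20825, -7648], [6162, 2263]]
... * rho(c^-1) = [[0, -1], [1, 1]]  ->  [[-7648, 13177], [2263, -3899]]
... * rho(a^-1) = [[1, -1], [0, 1]]  ->  [[-7648, 20825], [2263, -6162]]
... * rho(c) = [[1, 1], [-1, 0]]  ->  [[-28473, -7648], [8425, 2263]]
... * rho(a) = [[1, 1], [0, 1]]  ->  [[-28473, -36121], [8425, 10688]]
tr = -28473 + 10688 = -17785

-17785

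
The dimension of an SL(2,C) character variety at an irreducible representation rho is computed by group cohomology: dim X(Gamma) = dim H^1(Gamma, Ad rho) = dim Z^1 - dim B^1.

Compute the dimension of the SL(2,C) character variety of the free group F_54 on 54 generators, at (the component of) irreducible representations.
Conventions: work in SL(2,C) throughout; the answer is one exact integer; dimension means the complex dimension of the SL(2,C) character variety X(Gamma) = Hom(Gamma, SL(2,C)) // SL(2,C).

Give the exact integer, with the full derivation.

The free group F_54: 54 generators, no relators.
Z^1(Gamma, Ad rho) = (sl_2)^54: a cocycle is a free choice of one sl_2 vector per generator, so dim Z^1 = 3*54 = 162.
At an irreducible rho the centralizer of the image in sl_2 is 0, so the coboundary map sl_2 -> Z^1 is injective: dim B^1 = 3.
dim H^1 = 162 - 3 = 159, which is dim X.

159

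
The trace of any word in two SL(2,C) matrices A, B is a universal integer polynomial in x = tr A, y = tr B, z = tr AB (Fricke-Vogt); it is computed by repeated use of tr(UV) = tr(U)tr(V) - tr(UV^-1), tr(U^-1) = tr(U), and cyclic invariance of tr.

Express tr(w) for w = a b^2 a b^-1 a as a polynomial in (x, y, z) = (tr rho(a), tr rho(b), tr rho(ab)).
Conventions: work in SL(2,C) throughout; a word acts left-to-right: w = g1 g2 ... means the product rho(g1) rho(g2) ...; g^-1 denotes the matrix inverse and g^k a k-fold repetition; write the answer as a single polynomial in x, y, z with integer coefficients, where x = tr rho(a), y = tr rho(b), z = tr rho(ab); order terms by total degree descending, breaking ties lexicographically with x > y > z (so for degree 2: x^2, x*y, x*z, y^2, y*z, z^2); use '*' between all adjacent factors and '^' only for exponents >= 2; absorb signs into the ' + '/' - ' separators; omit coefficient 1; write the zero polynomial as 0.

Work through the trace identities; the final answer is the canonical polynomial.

x^2*y^2*z - x^3*y - x*y^3 - x*y*z^2 + x^2*z + 3*x*y - z

tr(a^2 b) = tr(a) * tr(b a) - tr(b) = x*z - y
tr(a^2) = tr(a) * tr(a) - tr(1) = x^2 - 2
tr(a b^2 a) = tr(b) * tr(a^2 b) - tr(a^2) = x*y*z - x^2 - y^2 + 2
tr(a b^2) = tr(b) * tr(a b) - tr(a) = y*z - x
tr(a^2 b^2 a) = tr(a) * tr(a b^2 a) - tr(a b^2) = x^2*y*z - x^3 - x*y^2 - y*z + 3*x
tr(a b a b) = tr(a b) * tr(a b) - tr(1)   [split at repeated a] = z^2 - 2
tr(b^2 a b a) = tr(b) * tr(a b a b) - tr(a b a) = y*z^2 - x*z - y
tr(b^2 a b) = tr(b) * tr(a b^2) - tr(a b) = y^2*z - x*y - z
tr(a^2 b^2 a b) = tr(a) * tr(b^2 a b a) - tr(b^2 a b) = x*y*z^2 - x^2*z - y^2*z + z
tr(a b^2 a b^-1 a) = tr(a^2 b^2 a) * tr(b) - tr(a^2 b^2 a b) = x^2*y^2*z - x^3*y - x*y^3 - x*y*z^2 + x^2*z + 3*x*y - z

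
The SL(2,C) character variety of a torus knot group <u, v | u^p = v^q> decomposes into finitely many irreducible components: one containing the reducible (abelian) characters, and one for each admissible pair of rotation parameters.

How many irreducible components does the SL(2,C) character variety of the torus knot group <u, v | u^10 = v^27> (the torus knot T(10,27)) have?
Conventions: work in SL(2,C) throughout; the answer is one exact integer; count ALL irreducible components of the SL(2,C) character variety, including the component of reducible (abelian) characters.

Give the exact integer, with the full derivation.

Gamma = < u, v | u^10 = v^27 > (torus knot T(10,27)); the central element u^10 = v^27 acts as +I or -I in any irreducible SL(2,C) representation.
On an irreducible component, tr(u) is locked at 2*cos(pi*alpha/10) for some alpha in 1..9, and tr(v) at 2*cos(pi*beta/27) for some beta in 1..26.
Consistency of u^10 = (-1)^alpha I with v^27 = (-1)^beta I forces alpha = beta (mod 2).
Enumerate parity-matched pairs: 5*13 odd-odd plus 4*13 even-even gives 117.
components with irreducible characters: 117; plus the single component of reducible (abelian) characters: total 118.

118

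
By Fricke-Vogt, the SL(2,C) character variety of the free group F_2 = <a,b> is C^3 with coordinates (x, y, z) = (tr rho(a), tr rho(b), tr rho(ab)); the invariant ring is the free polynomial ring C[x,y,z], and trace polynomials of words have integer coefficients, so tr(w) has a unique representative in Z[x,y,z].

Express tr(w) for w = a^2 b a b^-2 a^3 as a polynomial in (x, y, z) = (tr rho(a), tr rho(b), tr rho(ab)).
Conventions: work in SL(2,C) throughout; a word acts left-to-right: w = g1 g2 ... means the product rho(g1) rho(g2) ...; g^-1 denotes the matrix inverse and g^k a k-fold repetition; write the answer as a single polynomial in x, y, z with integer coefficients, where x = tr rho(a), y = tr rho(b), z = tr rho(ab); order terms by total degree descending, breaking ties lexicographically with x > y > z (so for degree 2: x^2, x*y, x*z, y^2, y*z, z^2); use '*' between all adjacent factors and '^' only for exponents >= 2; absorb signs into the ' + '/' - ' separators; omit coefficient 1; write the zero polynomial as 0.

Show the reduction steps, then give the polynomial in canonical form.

x^5*y^2*z - x^4*y^3 - x^4*y*z^2 - x^5*z - 3*x^3*y^2*z + 2*x^4*y + 3*x^2*y^3 + 3*x^2*y*z^2 + 4*x^3*z + x*y^2*z - 7*x^2*y - y^3 - y*z^2 - 3*x*z + 3*y

trace(b a^2) = trace(a) trace(b a) - trace(b) = x*z - y
trace(b a^3) = trace(a) trace(b a^2) - trace(b a) = x^2*z - x*y - z
trace(a^3 b a) = trace(a) trace(b a^3) - trace(b a^2) = x^3*z - x^2*y - 2*x*z + y
apply: trace(a^4 b a) = trace(a) trace(a^3 b a) - trace(a^3 b) = x^4*z - x^3*y - 3*x^2*z + 2*x*y + z
apply: trace(a^5 b a) = trace(a) trace(a^4 b a) - trace(a^4 b) = x^5*z - x^4*y - 4*x^3*z + 3*x^2*y + 3*x*z - y
use: trace(b a b a) = trace(a b) trace(a b) - trace(1) = z^2 - 2
apply: trace(b a b) = trace(b) trace(a b) - trace(a) = y*z - x
trace(b a b a^2) = trace(a) trace(b a b a) - trace(b a b) = x*z^2 - y*z - x
trace(a b a b a^2) = trace(a) trace(b a b a^2) - trace(b a b a) = x^2*z^2 - x*y*z - x^2 - z^2 + 2
trace(b a b a^4) = trace(a) trace(a b a b a^2) - trace(a b a b a) = x^3*z^2 - x^2*y*z - x^3 - 2*x*z^2 + y*z + 3*x
use: trace(a^5 b a b) = trace(a) trace(b a b a^4) - trace(b a b a^3) = x^4*z^2 - x^3*y*z - x^4 - 3*x^2*z^2 + 2*x*y*z + 4*x^2 + z^2 - 2
use: trace(a^5 b a b^-1) = trace(a^5 b a) trace(b) - trace(a^5 b a b) = x^5*y*z - x^4*y^2 - x^4*z^2 - 3*x^3*y*z + x^4 + 3*x^2*y^2 + 3*x^2*z^2 + x*y*z - 4*x^2 - y^2 - z^2 + 2
trace(a^2 b a b^-2 a^3) = trace(a^5 b a b^-1) trace(b) - trace(a^5 b a) = x^5*y^2*z - x^4*y^3 - x^4*y*z^2 - x^5*z - 3*x^3*y^2*z + 2*x^4*y + 3*x^2*y^3 + 3*x^2*y*z^2 + 4*x^3*z + x*y^2*z - 7*x^2*y - y^3 - y*z^2 - 3*x*z + 3*y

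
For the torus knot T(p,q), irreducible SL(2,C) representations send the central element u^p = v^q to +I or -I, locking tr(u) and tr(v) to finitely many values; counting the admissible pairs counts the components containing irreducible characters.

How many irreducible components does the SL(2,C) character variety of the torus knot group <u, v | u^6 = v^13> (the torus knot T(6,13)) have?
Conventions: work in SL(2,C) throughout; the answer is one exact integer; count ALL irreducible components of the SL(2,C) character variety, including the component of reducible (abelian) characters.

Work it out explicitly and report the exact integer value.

31

Gamma = < u, v | u^6 = v^13 > (torus knot T(6,13)); the central element u^6 = v^13 acts as +I or -I in any irreducible SL(2,C) representation.
This locks tr(u) to 2*cos(pi*alpha/6), alpha in 1..5, and tr(v) to 2*cos(pi*beta/13), beta in 1..12, on each component of irreducible characters.
u^6 = (-1)^alpha I and v^13 = (-1)^beta I must agree, so alpha and beta have equal parity.
Enumerate parity-matched pairs: 3*6 odd-odd plus 2*6 even-even gives 30.
components with irreducible characters: 30; plus the single component of reducible (abelian) characters: total 31.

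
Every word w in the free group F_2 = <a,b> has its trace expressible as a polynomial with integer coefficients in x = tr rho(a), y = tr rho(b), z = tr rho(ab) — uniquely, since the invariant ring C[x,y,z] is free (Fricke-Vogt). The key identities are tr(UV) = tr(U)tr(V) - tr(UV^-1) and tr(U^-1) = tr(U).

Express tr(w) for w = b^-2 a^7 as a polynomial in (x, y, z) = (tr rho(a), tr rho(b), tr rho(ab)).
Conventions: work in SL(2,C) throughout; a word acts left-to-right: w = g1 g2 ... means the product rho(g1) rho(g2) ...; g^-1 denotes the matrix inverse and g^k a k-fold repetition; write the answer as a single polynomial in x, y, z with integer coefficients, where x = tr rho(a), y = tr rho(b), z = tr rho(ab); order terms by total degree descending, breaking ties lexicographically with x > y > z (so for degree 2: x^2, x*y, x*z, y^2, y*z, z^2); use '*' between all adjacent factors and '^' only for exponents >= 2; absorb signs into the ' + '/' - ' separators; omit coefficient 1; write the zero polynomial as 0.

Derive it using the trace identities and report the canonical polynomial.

tr(a^2) = tr(a) * tr(a) - tr(1)  (reduce the a square) = x^2 - 2
tr(a^3) = tr(a) * tr(a^2) - tr(a)  (reduce the a square) = x^3 - 3*x
tr(a^4) = tr(a) * tr(a^3) - tr(a^2)  (reduce the a square) = x^4 - 4*x^2 + 2
tr(a^5) = tr(a) * tr(a^4) - tr(a^3)  (reduce the a square) = x^5 - 5*x^3 + 5*x
tr(a^6) = tr(a) * tr(a^5) - tr(a^4)  (reduce the a square) = x^6 - 6*x^4 + 9*x^2 - 2
tr(a^7) = tr(a) * tr(a^6) - tr(a^5)  (reduce the a square) = x^7 - 7*x^5 + 14*x^3 - 7*x
tr(a b a) = tr(a) * tr(b a) - tr(b)  (reduce the a square) = x*z - y
tr(a b a^2) = tr(a) * tr(a b a) - tr(a b)  (reduce the a square) = x^2*z - x*y - z
tr(a^2 b a^2) = tr(a) * tr(a b a^2) - tr(a b a)  (reduce the a square) = x^3*z - x^2*y - 2*x*z + y
tr(a^3 b a^2) = tr(a) * tr(a^2 b a^2) - tr(a^2 b a)  (reduce the a square) = x^4*z - x^3*y - 3*x^2*z + 2*x*y + z
tr(b a^6) = tr(a) * tr(a^3 b a^2) - tr(a^3 b a)  (reduce the a square) = x^5*z - x^4*y - 4*x^3*z + 3*x^2*y + 3*x*z - y
tr(a^7 b) = tr(a) * tr(b a^6) - tr(b a^5)  (reduce the a square) = x^6*z - x^5*y - 5*x^4*z + 4*x^3*y + 6*x^2*z - 3*x*y - z
tr(a^7 b^-1) = tr(a^7) * tr(b) - tr(a^7 b)  (eliminate b^-1) = x^7*y - x^6*z - 6*x^5*y + 5*x^4*z + 10*x^3*y - 6*x^2*z - 4*x*y + z
tr(b^-2 a^7) = tr(a^7 b^-1) * tr(b) - tr(a^7)  (eliminate b^-1) = x^7*y^2 - x^6*y*z - x^7 - 6*x^5*y^2 + 5*x^4*y*z + 7*x^5 + 10*x^3*y^2 - 6*x^2*y*z - 14*x^3 - 4*x*y^2 + y*z + 7*x

x^7*y^2 - x^6*y*z - x^7 - 6*x^5*y^2 + 5*x^4*y*z + 7*x^5 + 10*x^3*y^2 - 6*x^2*y*z - 14*x^3 - 4*x*y^2 + y*z + 7*x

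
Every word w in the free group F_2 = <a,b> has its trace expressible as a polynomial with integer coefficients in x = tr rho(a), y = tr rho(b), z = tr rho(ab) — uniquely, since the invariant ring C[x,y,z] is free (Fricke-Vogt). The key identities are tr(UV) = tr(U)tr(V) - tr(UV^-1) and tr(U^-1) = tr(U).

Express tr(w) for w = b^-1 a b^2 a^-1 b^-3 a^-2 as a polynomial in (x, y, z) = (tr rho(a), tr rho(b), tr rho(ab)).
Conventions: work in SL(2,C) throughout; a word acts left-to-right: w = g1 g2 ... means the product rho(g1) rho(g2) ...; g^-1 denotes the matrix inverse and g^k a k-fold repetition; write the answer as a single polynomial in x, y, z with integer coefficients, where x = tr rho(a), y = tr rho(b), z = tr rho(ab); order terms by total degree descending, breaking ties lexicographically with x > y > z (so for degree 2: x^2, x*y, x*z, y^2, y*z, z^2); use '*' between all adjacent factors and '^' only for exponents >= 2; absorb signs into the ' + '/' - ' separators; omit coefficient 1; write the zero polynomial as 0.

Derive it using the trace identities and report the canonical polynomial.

-x^2*y^4*z^2 + 2*x^3*y^3*z + 2*x*y^5*z + x*y^3*z^3 - x^4*y^2 - 2*x^2*y^4 - y^6 - y^4*z^2 - x^3*y*z - 7*x*y^3*z - x*y*z^3 + 6*x^2*y^2 + 6*y^4 + 2*y^2*z^2 + 5*x*y*z - x^2 - 9*y^2 + 2

trace(a^-1 b) = trace(b)*trace(a) - trace(b a)  (eliminate a^-1) = x*y - z
trace(b^2 a) = trace(b)*trace(a b) - trace(a)  (reduce the b square) = y*z - x
trace(b^2) = trace(b)*trace(b) - trace(1)  (reduce the b square) = y^2 - 2
trace(a b^2 a) = trace(a)*trace(b^2 a) - trace(b^2)  (reduce the a square) = x*y*z - x^2 - y^2 + 2
trace(a b a b) = trace(b a)*trace(b a) - trace(1)  (split on b) = z^2 - 2
trace(a b a) = trace(a)*trace(b a) - trace(b)  (reduce the a square) = x*z - y
trace(a b^2 a b) = trace(b)*trace(a b a b) - trace(a b a)  (reduce the b square) = y*z^2 - x*z - y
trace(b^2 a b^-1 a) = trace(a b^2 a)*trace(b) - trace(a b^2 a b)  (eliminate b^-1) = x*y^2*z - x^2*y - y^3 - y*z^2 + x*z + 3*y
trace(b^-1 a^-1 b^2 a) = trace(b^2 a b^-1)*trace(a) - trace(b^2 a b^-1 a)  (eliminate a^-1) = -x*y^2*z + x^2*y + y^3 + y*z^2 - 3*y
trace(b^-1 a^-1 b^2 a^-1) = trace(b^-1 a^-1 b^2)*trace(a) - trace(b^-1 a^-1 b^2 a)  (eliminate a^-1) = x*y^2*z - y^3 - y*z^2 - x*z + 3*y
trace(b^2 a^-1) = trace(b^2)*trace(a) - trace(b^2 a)  (eliminate a^-1) = x*y^2 - y*z - x
trace(a^-1 b^2 a^-1) = trace(b^2 a^-1)*trace(a) - trace(b^2)  (eliminate a^-1) = x^2*y^2 - x*y*z - x^2 - y^2 + 2
trace(b^-2 a^-1 b^2 a^-1) = trace(b^-1 a^-1 b^2 a^-1)*trace(b) - trace(b^-1 a^-1 b^2 a^-1 b)  (eliminate b^-1) = x*y^3*z - x^2*y^2 - y^4 - y^2*z^2 + x^2 + 4*y^2 - 2
trace(b^2 a^-1 b^-3 a^-1) = trace(b^-2 a^-1 b^2 a^-1)*trace(b) - trace(b^-2 a^-1 b^2 a^-1 b)  (eliminate b^-1) = x*y^4*z - x^2*y^3 - y^5 - y^3*z^2 - x*y^2*z + x^2*y + 5*y^3 + y*z^2 + x*z - 5*y
trace(b a b^2) = trace(b)*trace(b a b) - trace(b a)  (reduce the b square) = y^2*z - x*y - z
trace(b a b^2 a^-1) = trace(b a b^2)*trace(a) - trace(b a b^2 a)  (eliminate a^-1) = x*y^2*z - x^2*y - y*z^2 + y
trace(a^-2 b a b^2) = trace(b a b^2 a^-1)*trace(a) - trace(b a b^2)  (eliminate a^-1) = x^2*y^2*z - x^3*y - x*y*z^2 - y^2*z + 2*x*y + z
trace(a^-2 b a b^2 a^-1) = trace(a^-2 b a b^2)*trace(a) - trace(a^-2 b a b^2 a)  (eliminate a^-1) = x^3*y^2*z - x^4*y - x^2*y*z^2 - 2*x*y^2*z + 3*x^2*y + y*z^2 + x*z - y
trace(b a b^3) = trace(b)*trace(b^2 a b) - trace(b^2 a)  (reduce the b square) = y^3*z - x*y^2 - 2*y*z + x
trace(b a b^3 a) = trace(b)*trace(b a b a b) - trace(b a b a)  (reduce the b square) = y^2*z^2 - x*y*z - y^2 - z^2 + 2
trace(b a^-1 b a b^2) = trace(b a b^3)*trace(a) - trace(b a b^3 a)  (eliminate a^-1) = x*y^3*z - x^2*y^2 - y^2*z^2 - x*y*z + x^2 + y^2 + z^2 - 2
trace(b a b^2 a b) = trace(b)*trace(a b^2 a b) - trace(a b^2 a)  (reduce the b square) = y^2*z^2 - 2*x*y*z + x^2 - 2
trace(a b a b a b) = trace(b a)*trace(b a b a) - trace(b^-1 a^-1)  (split on b) = z^3 - 3*z
trace(a b a b a) = trace(a)*trace(b a b a) - trace(b a b)  (reduce the a square) = x*z^2 - y*z - x
trace(b a b^2 a b a) = trace(b)*trace(a b a b a b) - trace(a b a b a)  (reduce the b square) = y*z^3 - x*z^2 - 2*y*z + x
trace(b a^-1 b a b^2 a) = trace(b a b^2 a b)*trace(a) - trace(b a b^2 a b a)  (eliminate a^-1) = x*y^2*z^2 - 2*x^2*y*z - y*z^3 + x^3 + x*z^2 + 2*y*z - 3*x
trace(a^-1 b a b^2 a^-1 b) = trace(b a^-1 b a b^2)*trace(a) - trace(b a^-1 b a b^2 a)  (eliminate a^-1) = x^2*y^3*z - x^3*y^2 - 2*x*y^2*z^2 + x^2*y*z + y*z^3 + x*y^2 - 2*y*z + x
trace(b a b^2 a^-1 b) = trace(b^2 a b^2)*trace(a) - trace(b^2 a b^2 a)  (eliminate a^-1) = x*y^3*z - x^2*y^2 - y^2*z^2 + 2
trace(a^-2 b a b^2 a^-1 b) = trace(a^-1 b a b^2 a^-1 b)*trace(a) - trace(a^-1 b a b^2 a^-1 b a)  (eliminate a^-1) = x^3*y^3*z - x^4*y^2 - 2*x^2*y^2*z^2 + x^3*y*z - x*y^3*z + x*y*z^3 + 2*x^2*y^2 + y^2*z^2 - 2*x*y*z + x^2 - 2
trace(a^-2 b a b^2 a^-1 b^-1) = trace(a^-2 b a b^2 a^-1)*trace(b) - trace(a^-2 b a b^2 a^-1 b)  (eliminate b^-1) = x^2*y^2*z^2 - x^3*y*z - x*y^3*z - x*y*z^3 + x^2*y^2 + 3*x*y*z - x^2 - y^2 + 2
trace(b^-2 a^-2 b a b^2 a^-1) = trace(a^-2 b a b^2 a^-1 b^-1)*trace(b) - trace(a^-2 b a b^2 a^-1)  (eliminate b^-1) = x^2*y^3*z^2 - 2*x^3*y^2*z - x*y^4*z - x*y^2*z^3 + x^4*y + x^2*y^3 + x^2*y*z^2 + 5*x*y^2*z - 4*x^2*y - y^3 - y*z^2 - x*z + 3*y
trace(a b^2 a^-1 b^-3 a^-2 b) = trace(b^-2 a^-2 b a b^2 a^-1)*trace(b) - trace(b^-2 a^-2 b a b^2 a^-1 b)  (eliminate b^-1) = x^2*y^4*z^2 - 2*x^3*y^3*z - x*y^5*z - x*y^3*z^3 + x^4*y^2 + x^2*y^4 + x^3*y*z + 6*x*y^3*z + x*y*z^3 - 5*x^2*y^2 - y^4 - y^2*z^2 - 4*x*y*z + x^2 + 4*y^2 - 2
trace(b^-1 a b^2 a^-1 b^-3 a^-2) = trace(a b^2 a^-1 b^-3 a^-2)*trace(b) - trace(a b^2 a^-1 b^-3 a^-2 b)  (eliminate b^-1) = -x^2*y^4*z^2 + 2*x^3*y^3*z + 2*x*y^5*z + x*y^3*z^3 - x^4*y^2 - 2*x^2*y^4 - y^6 - y^4*z^2 - x^3*y*z - 7*x*y^3*z - x*y*z^3 + 6*x^2*y^2 + 6*y^4 + 2*y^2*z^2 + 5*x*y*z - x^2 - 9*y^2 + 2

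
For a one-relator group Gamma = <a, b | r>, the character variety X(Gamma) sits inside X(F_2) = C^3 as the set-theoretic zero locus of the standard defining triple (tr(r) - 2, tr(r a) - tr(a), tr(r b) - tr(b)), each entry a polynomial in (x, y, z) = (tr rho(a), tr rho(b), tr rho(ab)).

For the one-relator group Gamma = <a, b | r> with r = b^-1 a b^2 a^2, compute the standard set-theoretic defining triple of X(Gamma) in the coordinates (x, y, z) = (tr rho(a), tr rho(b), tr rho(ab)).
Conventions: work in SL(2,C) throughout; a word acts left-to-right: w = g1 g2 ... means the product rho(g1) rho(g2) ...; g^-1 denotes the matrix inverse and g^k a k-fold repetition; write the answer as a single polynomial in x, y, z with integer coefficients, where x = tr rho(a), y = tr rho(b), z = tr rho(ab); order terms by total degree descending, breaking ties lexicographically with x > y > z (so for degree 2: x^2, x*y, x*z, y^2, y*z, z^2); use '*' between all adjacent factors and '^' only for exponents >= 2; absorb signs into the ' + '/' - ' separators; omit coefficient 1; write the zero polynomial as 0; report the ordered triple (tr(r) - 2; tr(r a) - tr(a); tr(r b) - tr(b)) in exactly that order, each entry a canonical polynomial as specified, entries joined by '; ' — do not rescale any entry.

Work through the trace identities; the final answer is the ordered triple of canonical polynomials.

x^2*y^2*z - x^3*y - x*y^3 - x*y*z^2 + x^2*z + 3*x*y - z - 2; x^3*y^2*z - x^4*y - x^2*y^3 - x^2*y*z^2 + x^3*z - x*y^2*z + 4*x^2*y + y^3 + y*z^2 - 2*x*z - x - 3*y; x^2*y*z - x^3 - x*y^2 - y*z + 3*x - y

tr(a^2 b) = tr(a)*tr(b a) - tr(b) = x*z - y
tr(a^2) = tr(a)*tr(a) - tr(1) = x^2 - 2
tr(a b^2 a) = tr(b)*tr(a^2 b) - tr(a^2) = x*y*z - x^2 - y^2 + 2
tr(a b^2) = tr(b)*tr(a b) - tr(a) = y*z - x
tr(a b^2 a^2) = tr(a)*tr(a b^2 a) - tr(a b^2) = x^2*y*z - x^3 - x*y^2 - y*z + 3*x
tr(b a b a) = tr(b a)*tr(b a) - tr(1)   [split at repeated b] = z^2 - 2
tr(a^2 b a b) = tr(a)*tr(b a b a) - tr(b a b) = x*z^2 - y*z - x
tr(a^2 b a) = tr(a)*tr(b a^2) - tr(b a) = x^2*z - x*y - z
tr(a b^2 a^2 b) = tr(b)*tr(a^2 b a b) - tr(a^2 b a) = x*y*z^2 - x^2*z - y^2*z + z
tr(b^-1 a b^2 a^2) = tr(a b^2 a^2)*tr(b) - tr(a b^2 a^2 b) = x^2*y^2*z - x^3*y - x*y^3 - x*y*z^2 + x^2*z + 3*x*y - z
tr(a b^2 a^3) = tr(a)*tr(b^2 a^3) - tr(b^2 a^2) = x^3*y*z - x^4 - x^2*y^2 - 2*x*y*z + 4*x^2 + y^2 - 2
tr(a^3 b a b) = tr(a)*tr(b a b a^2) - tr(b a b a) = x^2*z^2 - x*y*z - x^2 - z^2 + 2
tr(a^3 b a) = tr(a)*tr(b a^3) - tr(b a^2) = x^3*z - x^2*y - 2*x*z + y
tr(a b^2 a^3 b) = tr(b)*tr(a^3 b a b) - tr(a^3 b a) = x^2*y*z^2 - x^3*z - x*y^2*z - y*z^2 + 2*x*z + y
tr(b^-1 a b^2 a^3) = tr(a b^2 a^3)*tr(b) - tr(a b^2 a^3 b) = x^3*y^2*z - x^4*y - x^2*y^3 - x^2*y*z^2 + x^3*z - x*y^2*z + 4*x^2*y + y^3 + y*z^2 - 2*x*z - 3*y
assemble the triple (tr(r) - 2; tr(r a) - x; tr(r b) - y)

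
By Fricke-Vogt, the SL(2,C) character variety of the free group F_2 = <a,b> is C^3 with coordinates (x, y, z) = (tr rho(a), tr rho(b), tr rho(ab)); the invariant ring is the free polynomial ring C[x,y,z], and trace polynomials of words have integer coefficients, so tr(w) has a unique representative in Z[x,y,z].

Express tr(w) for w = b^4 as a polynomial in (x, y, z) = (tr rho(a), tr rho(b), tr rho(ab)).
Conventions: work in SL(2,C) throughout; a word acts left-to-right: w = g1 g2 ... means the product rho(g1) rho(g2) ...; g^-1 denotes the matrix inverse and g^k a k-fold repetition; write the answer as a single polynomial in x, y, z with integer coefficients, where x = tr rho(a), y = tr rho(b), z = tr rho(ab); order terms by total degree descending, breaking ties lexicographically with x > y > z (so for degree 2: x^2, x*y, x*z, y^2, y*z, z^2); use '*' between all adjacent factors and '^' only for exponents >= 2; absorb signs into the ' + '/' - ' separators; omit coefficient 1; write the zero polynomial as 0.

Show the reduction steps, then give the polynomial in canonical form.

y^4 - 4*y^2 + 2

trace(b^2) = trace(b) * trace(b) - trace(1) = y^2 - 2
trace(b^3) = trace(b) * trace(b^2) - trace(b) = y^3 - 3*y
trace(b^4) = trace(b) * trace(b^3) - trace(b^2) = y^4 - 4*y^2 + 2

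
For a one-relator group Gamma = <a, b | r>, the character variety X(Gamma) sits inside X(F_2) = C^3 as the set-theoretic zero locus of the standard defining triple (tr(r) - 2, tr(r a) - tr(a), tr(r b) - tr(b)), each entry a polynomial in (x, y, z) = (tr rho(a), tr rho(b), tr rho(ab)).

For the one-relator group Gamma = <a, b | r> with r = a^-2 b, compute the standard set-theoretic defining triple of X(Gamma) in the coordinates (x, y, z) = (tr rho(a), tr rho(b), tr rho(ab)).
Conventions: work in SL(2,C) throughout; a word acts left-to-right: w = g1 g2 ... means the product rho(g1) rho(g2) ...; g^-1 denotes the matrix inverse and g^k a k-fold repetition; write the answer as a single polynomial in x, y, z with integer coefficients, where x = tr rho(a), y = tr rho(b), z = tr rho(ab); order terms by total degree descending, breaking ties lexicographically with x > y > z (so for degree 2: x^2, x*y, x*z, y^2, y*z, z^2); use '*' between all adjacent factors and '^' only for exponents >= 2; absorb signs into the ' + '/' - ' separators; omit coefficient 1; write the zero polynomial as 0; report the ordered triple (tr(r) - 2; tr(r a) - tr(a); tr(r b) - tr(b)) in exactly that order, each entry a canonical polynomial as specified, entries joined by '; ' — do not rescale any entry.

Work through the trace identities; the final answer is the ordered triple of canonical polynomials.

x^2*y - x*z - y - 2; x*y - x - z; x^2*y^2 - x*y*z - x^2 - y^2 - y + 2

trace(a^-1 b) = trace(b) * trace(a) - trace(b a)  (eliminate a^-1) = x*y - z
and trace(a^-2 b) = trace(a^-1 b) * trace(a) - trace(a^-1 b a)  (eliminate a^-1) = x^2*y - x*z - y
trace(b^2) = trace(b) * trace(b) - trace(1) = y^2 - 2
and trace(b^2 a) = trace(b) * trace(a b) - trace(a) = y*z - x
and trace(b^2 a^-1) = trace(b^2) * trace(a) - trace(b^2 a) = x*y^2 - y*z - x
trace(a^-2 b^2) = trace(b^2 a^-1) * trace(a) - trace(b^2) = x^2*y^2 - x*y*z - x^2 - y^2 + 2
assemble the triple (trace(r) - 2; trace(r a) - x; trace(r b) - y)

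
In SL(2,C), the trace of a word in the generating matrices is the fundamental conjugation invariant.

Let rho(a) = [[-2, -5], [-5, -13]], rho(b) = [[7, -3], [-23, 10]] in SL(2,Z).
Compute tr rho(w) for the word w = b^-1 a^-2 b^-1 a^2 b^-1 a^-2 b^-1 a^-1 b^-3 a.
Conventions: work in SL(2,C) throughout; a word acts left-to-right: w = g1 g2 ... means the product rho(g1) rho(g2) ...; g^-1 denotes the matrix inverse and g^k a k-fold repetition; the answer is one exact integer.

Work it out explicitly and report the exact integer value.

112212268345345

rho(b^-1) = [[10, 3], [23, 7]]
... * rho(a^-1) = [[-13, 5], [5, -2]]  ->  [[-115, 44], [-264, 101]]
... * rho(a^-1) = [[-13, 5], [5, -2]]  ->  [[1715, -663], [3937, -1522]]
... * rho(b^-1) = [[10, 3], [23, 7]]  ->  [[1901, 504], [4364, 1157]]
... * rho(a) = [[-2, -5], [-5, -13]]  ->  [[-6322, -16057], [-14513, -36861]]
... * rho(a) = [[-2, -5], [-5, -13]]  ->  [[92929, 240351], [213331, 551758]]
... * rho(b^-1) = [[10, 3], [23, 7]]  ->  [[6457363, 1961244], [14823744, 4502299]]
... * rho(a^-1) = [[-13, 5], [5, -2]]  ->  [[-74139499, 28364327], [-170197177, 65114122]]
... * rho(a^-1) = [[-13, 5], [5, -2]]  ->  [[1105635122, -427426149], [2538133911, -981214129]]
... * rho(b^-1) = [[10, 3], [23, 7]]  ->  [[1225549793, 324922323], [2813414143, 745902830]]
... * rho(a^-1) = [[-13, 5], [5, -2]]  ->  [[-14307535694, 5477904319], [-32844869709, 12575265055]]
... * rho(b^-1) = [[10, 3], [23, 7]]  ->  [[-17083557603, -4577276849], [-39217600825, -10507753742]]
... * rho(b^-1) = [[10, 3], [23, 7]]  ->  [[-276112943557, -83291610752], [-633854344316, -191207078669]]
... * rho(b^-1) = [[10, 3], [23, 7]]  ->  [[-4676836482866, -1411380105935], [-10736306252547, -3240012583631]]
... * rho(a) = [[-2, -5], [-5, -13]]  ->  [[16410573495407, 41732123791485], [37672675423249, 95801694849938]]
tr = 16410573495407 + 95801694849938 = 112212268345345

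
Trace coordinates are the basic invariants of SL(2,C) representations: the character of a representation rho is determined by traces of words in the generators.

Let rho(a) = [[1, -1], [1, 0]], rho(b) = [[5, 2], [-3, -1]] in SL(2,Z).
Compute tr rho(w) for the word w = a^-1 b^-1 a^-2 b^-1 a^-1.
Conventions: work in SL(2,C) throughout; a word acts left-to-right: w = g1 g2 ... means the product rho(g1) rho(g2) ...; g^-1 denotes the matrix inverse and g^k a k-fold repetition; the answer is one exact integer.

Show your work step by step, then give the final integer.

rho(a^-1) = [[0, 1], [-1, 1]]
... * rho(b^-1) = [[-1, -2], [3, 5]]  ->  [[3, 5], [4, 7]]
... * rho(a^-1) = [[0, 1], [-1, 1]]  ->  [[-5, 8], [-7, 11]]
... * rho(a^-1) = [[0, 1], [-1, 1]]  ->  [[-8, 3], [-11, 4]]
... * rho(b^-1) = [[-1, -2], [3, 5]]  ->  [[17, 31], [23, 42]]
... * rho(a^-1) = [[0, 1], [-1, 1]]  ->  [[-31, 48], [-42, 65]]
tr = -31 + 65 = 34

34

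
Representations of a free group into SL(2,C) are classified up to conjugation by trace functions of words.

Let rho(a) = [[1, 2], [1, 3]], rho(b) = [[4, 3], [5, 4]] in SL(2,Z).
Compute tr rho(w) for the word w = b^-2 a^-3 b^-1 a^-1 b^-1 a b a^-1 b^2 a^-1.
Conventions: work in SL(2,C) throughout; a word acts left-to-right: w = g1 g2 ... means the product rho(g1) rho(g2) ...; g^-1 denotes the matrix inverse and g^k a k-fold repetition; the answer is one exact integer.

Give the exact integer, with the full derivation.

rho(b^-1) = [[4, -3], [-5, 4]]
... * rho(b^-1) = [[4, -3], [-5, 4]]  ->  [[31, -24], [-40, 31]]
... * rho(a^-1) = [[3, -2], [-1, 1]]  ->  [[117, -86], [-151, 111]]
... * rho(a^-1) = [[3, -2], [-1, 1]]  ->  [[437, -320], [-564, 413]]
... * rho(a^-1) = [[3, -2], [-1, 1]]  ->  [[1631, -1194], [-2105, 1541]]
... * rho(b^-1) = [[4, -3], [-5, 4]]  ->  [[12494, -9669], [-16125, 12479]]
... * rho(a^-1) = [[3, -2], [-1, 1]]  ->  [[47151, -34657], [-60854, 44729]]
... * rho(b^-1) = [[4, -3], [-5, 4]]  ->  [[361889, -280081], [-467061, 361478]]
... * rho(a) = [[1, 2], [1, 3]]  ->  [[81808, -116465], [-105583, 150312]]
... * rho(b) = [[4, 3], [5, 4]]  ->  [[-255093, -220436], [329228, 284499]]
... * rho(a^-1) = [[3, -2], [-1, 1]]  ->  [[-544843, 289750], [703185, -373957]]
... * rho(b) = [[4, 3], [5, 4]]  ->  [[-730622, -475529], [942955, 613727]]
... * rho(b) = [[4, 3], [5, 4]]  ->  [[-5300133, -4093982], [6840455, 5283773]]
... * rho(a^-1) = [[3, -2], [-1, 1]]  ->  [[-11806417, 6506284], [15237592, -8397137]]
tr = -11806417 + -8397137 = -20203554

-20203554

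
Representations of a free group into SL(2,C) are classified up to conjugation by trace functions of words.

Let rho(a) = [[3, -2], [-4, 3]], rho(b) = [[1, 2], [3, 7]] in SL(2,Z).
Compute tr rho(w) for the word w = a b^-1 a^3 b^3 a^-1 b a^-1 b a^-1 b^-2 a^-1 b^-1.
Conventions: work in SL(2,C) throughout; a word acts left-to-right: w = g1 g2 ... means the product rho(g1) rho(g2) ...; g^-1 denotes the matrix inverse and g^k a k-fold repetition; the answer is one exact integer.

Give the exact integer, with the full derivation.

-2546796344968

rho(a) = [[3, -2], [-4, 3]]
... * rho(b^-1) = [[7, -2], [-3, 1]]  ->  [[27, -8], [-37, 11]]
... * rho(a) = [[3, -2], [-4, 3]]  ->  [[113, -78], [-155, 107]]
... * rho(a) = [[3, -2], [-4, 3]]  ->  [[651, -460], [-893, 631]]
... * rho(a) = [[3, -2], [-4, 3]]  ->  [[3793, -2682], [-5203, 3679]]
... * rho(b) = [[1, 2], [3, 7]]  ->  [[-4253, -11188], [5834, 15347]]
... * rho(b) = [[1, 2], [3, 7]]  ->  [[-37817, -86822], [51875, 119097]]
... * rho(b) = [[1, 2], [3, 7]]  ->  [[-298283, -683388], [409166, 937429]]
... * rho(a^-1) = [[3, 2], [4, 3]]  ->  [[-3628401, -2646730], [4977214, 3630619]]
... * rho(b) = [[1, 2], [3, 7]]  ->  [[-11568591, -25783912], [15869071, 35368761]]
... * rho(a^-1) = [[3, 2], [4, 3]]  ->  [[-137841421, -100488918], [189082257, 137844425]]
... * rho(b) = [[1, 2], [3, 7]]  ->  [[-439308175, -979105268], [602615532, 1343075489]]
... * rho(a^-1) = [[3, 2], [4, 3]]  ->  [[-5234345597, -3815932154], [7180148552, 5234457531]]
... * rho(b^-1) = [[7, -2], [-3, 1]]  ->  [[-25192622717, 6652759040], [34557667271, -9125839573]]
... * rho(b^-1) = [[7, -2], [-3, 1]]  ->  [[-196306636139, 57038004474], [269281189616, -78241174115]]
... * rho(a^-1) = [[3, 2], [4, 3]]  ->  [[-360767890521, -221499258856], [494878872388, 303838856887]]
... * rho(b^-1) = [[7, -2], [-3, 1]]  ->  [[-1860877457079, 500036522186], [2552635536055, -685918887889]]
tr = -1860877457079 + -685918887889 = -2546796344968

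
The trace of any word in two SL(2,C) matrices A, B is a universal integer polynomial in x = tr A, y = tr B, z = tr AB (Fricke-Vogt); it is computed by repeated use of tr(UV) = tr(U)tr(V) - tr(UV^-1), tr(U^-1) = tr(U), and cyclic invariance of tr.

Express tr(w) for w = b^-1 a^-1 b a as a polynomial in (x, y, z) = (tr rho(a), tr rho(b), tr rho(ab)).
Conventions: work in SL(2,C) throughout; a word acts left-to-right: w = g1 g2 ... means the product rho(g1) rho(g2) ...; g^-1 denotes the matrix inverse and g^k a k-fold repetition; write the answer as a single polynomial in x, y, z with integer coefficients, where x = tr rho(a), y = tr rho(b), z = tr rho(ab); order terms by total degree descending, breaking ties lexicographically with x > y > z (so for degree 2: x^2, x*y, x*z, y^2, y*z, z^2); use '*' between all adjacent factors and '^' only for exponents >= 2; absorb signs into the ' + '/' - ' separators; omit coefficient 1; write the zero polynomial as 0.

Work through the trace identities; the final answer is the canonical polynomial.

tr(b a b) = tr(b) * tr(a b) - tr(a)   [square of b] = y*z - x
tr(b a b a) = tr(a b) * tr(a b) - tr(1)   [split at a repeated a] = z^2 - 2
tr(a^-1 b a b) = tr(b a b) * tr(a) - tr(b a b a)   [inverse elimination on a] = x*y*z - x^2 - z^2 + 2
tr(b^-1 a^-1 b a) = tr(a^-1 b a) * tr(b) - tr(a^-1 b a b)   [inverse elimination on b] = -x*y*z + x^2 + y^2 + z^2 - 2

-x*y*z + x^2 + y^2 + z^2 - 2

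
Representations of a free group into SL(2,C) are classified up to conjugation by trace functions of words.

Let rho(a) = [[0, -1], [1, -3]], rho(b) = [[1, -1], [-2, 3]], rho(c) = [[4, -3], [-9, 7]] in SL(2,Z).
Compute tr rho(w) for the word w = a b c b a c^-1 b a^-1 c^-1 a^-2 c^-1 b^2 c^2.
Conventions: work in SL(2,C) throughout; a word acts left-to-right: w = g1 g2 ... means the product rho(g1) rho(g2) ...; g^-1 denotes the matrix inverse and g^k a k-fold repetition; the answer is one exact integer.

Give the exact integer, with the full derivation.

-20532052

rho(a) = [[0, -1], [1, -3]]
... * rho(b) = [[1, -1], [-2, 3]]  ->  [[2, -3], [7, -10]]
... * rho(c) = [[4, -3], [-9, 7]]  ->  [[35, -27], [118, -91]]
... * rho(b) = [[1, -1], [-2, 3]]  ->  [[89, -116], [300, -391]]
... * rho(a) = [[0, -1], [1, -3]]  ->  [[-116, 259], [-391, 873]]
... * rho(c^-1) = [[7, 3], [9, 4]]  ->  [[1519, 688], [5120, 2319]]
... * rho(b) = [[1, -1], [-2, 3]]  ->  [[143, 545], [482, 1837]]
... * rho(a^-1) = [[-3, 1], [-1, 0]]  ->  [[-974, 143], [-3283, 482]]
... * rho(c^-1) = [[7, 3], [9, 4]]  ->  [[-5531, -2350], [-18643, -7921]]
... * rho(a^-1) = [[-3, 1], [-1, 0]]  ->  [[18943, -5531], [63850, -18643]]
... * rho(a^-1) = [[-3, 1], [-1, 0]]  ->  [[-51298, 18943], [-172907, 63850]]
... * rho(c^-1) = [[7, 3], [9, 4]]  ->  [[-188599, -78122], [-635699, -263321]]
... * rho(b) = [[1, -1], [-2, 3]]  ->  [[-32355, -45767], [-109057, -154264]]
... * rho(b) = [[1, -1], [-2, 3]]  ->  [[59179, -104946], [199471, -353735]]
... * rho(c) = [[4, -3], [-9, 7]]  ->  [[1181230, -912159], [3981499, -3074558]]
... * rho(c) = [[4, -3], [-9, 7]]  ->  [[12934351, -9928803], [43597018, -33466403]]
tr = 12934351 + -33466403 = -20532052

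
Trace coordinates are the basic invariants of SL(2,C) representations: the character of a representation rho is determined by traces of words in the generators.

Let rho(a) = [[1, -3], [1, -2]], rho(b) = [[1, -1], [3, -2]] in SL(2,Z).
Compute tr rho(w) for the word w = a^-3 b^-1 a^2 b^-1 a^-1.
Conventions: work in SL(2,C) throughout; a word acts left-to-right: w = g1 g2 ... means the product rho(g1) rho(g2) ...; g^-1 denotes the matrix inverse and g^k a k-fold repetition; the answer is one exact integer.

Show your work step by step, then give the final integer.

23

rho(a^-1) = [[-2, 3], [-1, 1]]
... * rho(a^-1) = [[-2, 3], [-1, 1]]  ->  [[1, -3], [1, -2]]
... * rho(a^-1) = [[-2, 3], [-1, 1]]  ->  [[1, 0], [0, 1]]
... * rho(b^-1) = [[-2, 1], [-3, 1]]  ->  [[-2, 1], [-3, 1]]
... * rho(a) = [[1, -3], [1, -2]]  ->  [[-1, 4], [-2, 7]]
... * rho(a) = [[1, -3], [1, -2]]  ->  [[3, -5], [5, -8]]
... * rho(b^-1) = [[-2, 1], [-3, 1]]  ->  [[9, -2], [14, -3]]
... * rho(a^-1) = [[-2, 3], [-1, 1]]  ->  [[-16, 25], [-25, 39]]
tr = -16 + 39 = 23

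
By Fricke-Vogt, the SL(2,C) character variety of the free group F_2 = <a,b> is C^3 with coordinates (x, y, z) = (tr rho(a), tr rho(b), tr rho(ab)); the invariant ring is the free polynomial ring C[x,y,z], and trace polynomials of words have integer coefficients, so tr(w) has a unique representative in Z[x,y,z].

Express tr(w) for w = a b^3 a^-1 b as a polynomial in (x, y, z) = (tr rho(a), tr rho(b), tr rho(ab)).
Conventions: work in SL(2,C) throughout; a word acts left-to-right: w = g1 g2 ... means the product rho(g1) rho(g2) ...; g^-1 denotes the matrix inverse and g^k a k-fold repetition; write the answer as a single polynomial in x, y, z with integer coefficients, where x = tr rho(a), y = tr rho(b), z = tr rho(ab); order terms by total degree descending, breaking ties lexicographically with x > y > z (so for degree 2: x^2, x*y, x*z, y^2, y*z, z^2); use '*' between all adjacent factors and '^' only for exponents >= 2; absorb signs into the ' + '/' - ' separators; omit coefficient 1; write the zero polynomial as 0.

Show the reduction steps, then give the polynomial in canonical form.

x*y^3*z - x^2*y^2 - y^2*z^2 - x*y*z + x^2 + y^2 + z^2 - 2

trace(a b^2) = trace(b) * trace(a b) - trace(a) = y*z - x
trace(a b^3) = trace(b) * trace(a b^2) - trace(a b) = y^2*z - x*y - z
trace(b a b^3) = trace(b) * trace(a b^3) - trace(a b^2) = y^3*z - x*y^2 - 2*y*z + x
trace(a b a b) = trace(a b) * trace(a b) - trace(1) = z^2 - 2
trace(a b a) = trace(a) * trace(b a) - trace(b) = x*z - y
trace(a b a b^2) = trace(b) * trace(a b a b) - trace(a b a) = y*z^2 - x*z - y
trace(b a b^3 a) = trace(b) * trace(a b a b^2) - trace(a b a b) = y^2*z^2 - x*y*z - y^2 - z^2 + 2
trace(a b^3 a^-1 b) = trace(b a b^3) * trace(a) - trace(b a b^3 a) = x*y^3*z - x^2*y^2 - y^2*z^2 - x*y*z + x^2 + y^2 + z^2 - 2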